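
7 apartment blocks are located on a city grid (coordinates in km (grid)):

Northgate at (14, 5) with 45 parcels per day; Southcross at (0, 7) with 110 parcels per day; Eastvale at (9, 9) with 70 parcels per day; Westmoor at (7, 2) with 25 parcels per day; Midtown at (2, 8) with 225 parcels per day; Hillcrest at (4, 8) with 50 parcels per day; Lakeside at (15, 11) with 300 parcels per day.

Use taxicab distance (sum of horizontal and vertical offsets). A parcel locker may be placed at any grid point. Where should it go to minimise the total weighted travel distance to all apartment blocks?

Manhattan distance separates: Σwᵢ(|x−xᵢ|+|y−yᵢ|) = Σwᵢ|x−xᵢ| + Σwᵢ|y−yᵢ|, so x and y are optimised independently as 1-D weighted medians.
Total weight W = 825; half = 412.5.
x-coordinate, sorted with cumulative weight:
  x=0 (Southcross, w=110) cum 110
  x=2 (Midtown, w=225) cum 335
  x=4 (Hillcrest, w=50) cum 385
  x=7 (Westmoor, w=25) cum 410
  x=9 (Eastvale, w=70) cum 480  ← median
  x=14 (Northgate, w=45) cum 525
  x=15 (Lakeside, w=300) cum 825
⇒ x* = 9
y-coordinate, sorted with cumulative weight:
  y=2 (Westmoor, w=25) cum 25
  y=5 (Northgate, w=45) cum 70
  y=7 (Southcross, w=110) cum 180
  y=8 (Midtown, w=225) cum 405
  y=8 (Hillcrest, w=50) cum 455  ← median
  y=9 (Eastvale, w=70) cum 525
  y=11 (Lakeside, w=300) cum 825
⇒ y* = 8

(9, 8)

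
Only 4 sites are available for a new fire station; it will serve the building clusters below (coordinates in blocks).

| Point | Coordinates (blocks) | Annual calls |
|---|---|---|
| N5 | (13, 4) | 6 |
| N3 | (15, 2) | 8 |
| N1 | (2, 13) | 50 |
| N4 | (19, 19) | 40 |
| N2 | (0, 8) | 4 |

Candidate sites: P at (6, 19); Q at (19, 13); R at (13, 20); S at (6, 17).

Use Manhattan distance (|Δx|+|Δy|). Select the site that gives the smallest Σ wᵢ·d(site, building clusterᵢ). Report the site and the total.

Total weighted distance at each candidate:
  P (6, 19): total = 1428
  Q (19, 13): total = 1396
  R (13, 20): total = 1536
  S (6, 17): total = 1372
Minimum is at S with total 1372 blocks.

S, total 1372 blocks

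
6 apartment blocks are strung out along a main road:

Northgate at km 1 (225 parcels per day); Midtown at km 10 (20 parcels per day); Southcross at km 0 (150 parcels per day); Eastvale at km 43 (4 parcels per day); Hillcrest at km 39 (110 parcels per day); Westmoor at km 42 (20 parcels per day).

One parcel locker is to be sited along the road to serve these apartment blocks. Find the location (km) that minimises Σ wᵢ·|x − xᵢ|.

x = 1

For a sum of weighted absolute distances on a line, the optimum is the weighted median (not the mean). Total weight W = 529; half-weight = 264.5.
Sort by position and accumulate weight:
  km 0 (Southcross, w=150) → cum 150
  km 1 (Northgate, w=225) → cum 375  ≥ 264.5 → median here
  km 10 (Midtown, w=20) → cum 395
  km 39 (Hillcrest, w=110) → cum 505
  km 42 (Westmoor, w=20) → cum 525
  km 43 (Eastvale, w=4) → cum 529
Optimal location: km 1.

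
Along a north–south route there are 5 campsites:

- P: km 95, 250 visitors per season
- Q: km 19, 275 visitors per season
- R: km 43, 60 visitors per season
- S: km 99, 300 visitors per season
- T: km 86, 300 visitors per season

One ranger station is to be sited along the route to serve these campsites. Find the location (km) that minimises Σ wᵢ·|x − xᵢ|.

For a sum of weighted absolute distances on a line, the optimum is the weighted median (not the mean). Total weight W = 1185; half-weight = 592.5.
Sort by position and accumulate weight:
  km 19 (Q, w=275) → cum 275
  km 43 (R, w=60) → cum 335
  km 86 (T, w=300) → cum 635  ≥ 592.5 → median here
  km 95 (P, w=250) → cum 885
  km 99 (S, w=300) → cum 1185
Optimal location: km 86.

x = 86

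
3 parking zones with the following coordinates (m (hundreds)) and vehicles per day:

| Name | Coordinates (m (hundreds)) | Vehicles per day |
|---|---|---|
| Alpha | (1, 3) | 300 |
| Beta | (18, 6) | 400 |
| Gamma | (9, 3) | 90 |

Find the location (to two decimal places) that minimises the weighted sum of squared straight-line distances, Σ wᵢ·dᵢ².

(10.52, 4.52)

The minimiser of Σwᵢ‖p−pᵢ‖² is the weighted centroid p* = (Σwᵢpᵢ)/(Σwᵢ).
Σwᵢ = 790.
Σwᵢxᵢ = 300·1 + 400·18 + 90·9 = 8310.
Σwᵢyᵢ = 300·3 + 400·6 + 90·3 = 3570.
x* = 8310/790 = 10.52, y* = 3570/790 = 4.52.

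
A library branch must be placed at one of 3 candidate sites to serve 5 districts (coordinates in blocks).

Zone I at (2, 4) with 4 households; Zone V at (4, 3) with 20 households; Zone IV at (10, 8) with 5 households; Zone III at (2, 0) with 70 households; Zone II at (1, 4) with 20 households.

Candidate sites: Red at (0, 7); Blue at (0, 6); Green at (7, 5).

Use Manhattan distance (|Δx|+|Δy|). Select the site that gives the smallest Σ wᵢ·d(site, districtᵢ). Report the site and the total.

Blue, total 836 blocks

Total weighted distance at each candidate:
  Red (0, 7): total = 945
  Blue (0, 6): total = 836
  Green (7, 5): total = 994
Minimum is at Blue with total 836 blocks.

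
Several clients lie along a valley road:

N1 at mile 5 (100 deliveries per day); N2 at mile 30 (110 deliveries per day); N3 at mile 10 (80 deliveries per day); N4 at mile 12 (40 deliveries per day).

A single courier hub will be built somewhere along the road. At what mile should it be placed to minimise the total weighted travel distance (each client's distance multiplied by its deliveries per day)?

x = 10

For a sum of weighted absolute distances on a line, the optimum is the weighted median (not the mean). Total weight W = 330; half-weight = 165.
Sort by position and accumulate weight:
  mile 5 (N1, w=100) → cum 100
  mile 10 (N3, w=80) → cum 180  ≥ 165 → median here
  mile 12 (N4, w=40) → cum 220
  mile 30 (N2, w=110) → cum 330
Optimal location: mile 10.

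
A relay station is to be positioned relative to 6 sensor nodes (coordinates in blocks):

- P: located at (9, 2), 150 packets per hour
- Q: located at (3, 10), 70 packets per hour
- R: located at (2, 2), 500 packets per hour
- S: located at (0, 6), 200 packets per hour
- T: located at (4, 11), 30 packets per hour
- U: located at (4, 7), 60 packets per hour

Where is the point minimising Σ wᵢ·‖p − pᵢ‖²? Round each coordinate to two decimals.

(2.89, 3.91)

The minimiser of Σwᵢ‖p−pᵢ‖² is the weighted centroid p* = (Σwᵢpᵢ)/(Σwᵢ).
Σwᵢ = 1010.
Σwᵢxᵢ = 150·9 + 70·3 + 500·2 + 200·0 + 30·4 + 60·4 = 2920.
Σwᵢyᵢ = 150·2 + 70·10 + 500·2 + 200·6 + 30·11 + 60·7 = 3950.
x* = 2920/1010 = 2.89, y* = 3950/1010 = 3.91.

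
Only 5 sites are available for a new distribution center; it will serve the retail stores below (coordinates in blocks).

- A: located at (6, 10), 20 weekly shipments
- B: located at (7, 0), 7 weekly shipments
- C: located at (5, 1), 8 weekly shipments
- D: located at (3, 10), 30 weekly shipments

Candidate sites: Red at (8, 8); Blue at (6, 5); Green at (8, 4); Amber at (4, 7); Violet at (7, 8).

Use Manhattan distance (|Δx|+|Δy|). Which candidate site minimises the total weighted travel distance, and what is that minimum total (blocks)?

Amber, total 346 blocks

Total weighted distance at each candidate:
  Red (8, 8): total = 433
  Blue (6, 5): total = 422
  Green (8, 4): total = 573
  Amber (4, 7): total = 346
  Violet (7, 8): total = 368
Minimum is at Amber with total 346 blocks.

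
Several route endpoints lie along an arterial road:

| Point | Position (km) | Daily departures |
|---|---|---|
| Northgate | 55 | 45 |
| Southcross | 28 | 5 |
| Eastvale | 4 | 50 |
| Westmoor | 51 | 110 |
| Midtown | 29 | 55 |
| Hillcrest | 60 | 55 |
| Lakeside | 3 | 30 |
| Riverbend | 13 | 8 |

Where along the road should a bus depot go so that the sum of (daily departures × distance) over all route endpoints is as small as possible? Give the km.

x = 51

For a sum of weighted absolute distances on a line, the optimum is the weighted median (not the mean). Total weight W = 358; half-weight = 179.
Sort by position and accumulate weight:
  km 3 (Lakeside, w=30) → cum 30
  km 4 (Eastvale, w=50) → cum 80
  km 13 (Riverbend, w=8) → cum 88
  km 28 (Southcross, w=5) → cum 93
  km 29 (Midtown, w=55) → cum 148
  km 51 (Westmoor, w=110) → cum 258  ≥ 179 → median here
  km 55 (Northgate, w=45) → cum 303
  km 60 (Hillcrest, w=55) → cum 358
Optimal location: km 51.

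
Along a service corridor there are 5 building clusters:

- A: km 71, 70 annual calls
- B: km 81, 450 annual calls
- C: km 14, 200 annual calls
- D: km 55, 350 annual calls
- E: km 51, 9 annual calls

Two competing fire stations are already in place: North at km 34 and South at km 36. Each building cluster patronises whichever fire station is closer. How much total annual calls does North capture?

The indifferent point is the midpoint (34+36)/2 = 35; building clusters left of it (closer to North at 34) go to North, those right go to South.
  C at 14 (w=200) → North
  E at 51 (w=9) → South
  D at 55 (w=350) → South
  A at 71 (w=70) → South
  B at 81 (w=450) → South
North captures 200; South captures 879.

200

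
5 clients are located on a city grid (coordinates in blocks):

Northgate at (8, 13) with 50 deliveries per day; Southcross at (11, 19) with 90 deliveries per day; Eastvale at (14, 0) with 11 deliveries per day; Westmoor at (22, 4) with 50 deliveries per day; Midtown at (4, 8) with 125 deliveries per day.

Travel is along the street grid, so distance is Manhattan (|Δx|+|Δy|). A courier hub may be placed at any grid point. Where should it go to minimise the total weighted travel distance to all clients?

Manhattan distance separates: Σwᵢ(|x−xᵢ|+|y−yᵢ|) = Σwᵢ|x−xᵢ| + Σwᵢ|y−yᵢ|, so x and y are optimised independently as 1-D weighted medians.
Total weight W = 326; half = 163.
x-coordinate, sorted with cumulative weight:
  x=4 (Midtown, w=125) cum 125
  x=8 (Northgate, w=50) cum 175  ← median
  x=11 (Southcross, w=90) cum 265
  x=14 (Eastvale, w=11) cum 276
  x=22 (Westmoor, w=50) cum 326
⇒ x* = 8
y-coordinate, sorted with cumulative weight:
  y=0 (Eastvale, w=11) cum 11
  y=4 (Westmoor, w=50) cum 61
  y=8 (Midtown, w=125) cum 186  ← median
  y=13 (Northgate, w=50) cum 236
  y=19 (Southcross, w=90) cum 326
⇒ y* = 8

(8, 8)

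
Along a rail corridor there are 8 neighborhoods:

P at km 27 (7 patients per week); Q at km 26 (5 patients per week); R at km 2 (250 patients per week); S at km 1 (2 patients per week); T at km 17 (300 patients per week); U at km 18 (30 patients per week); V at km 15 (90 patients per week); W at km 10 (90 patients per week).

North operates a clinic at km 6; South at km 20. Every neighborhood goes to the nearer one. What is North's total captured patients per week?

342

The indifferent point is the midpoint (6+20)/2 = 13; neighborhoods left of it (closer to North at 6) go to North, those right go to South.
  S at 1 (w=2) → North
  R at 2 (w=250) → North
  W at 10 (w=90) → North
  V at 15 (w=90) → South
  T at 17 (w=300) → South
  U at 18 (w=30) → South
  Q at 26 (w=5) → South
  P at 27 (w=7) → South
North captures 342; South captures 432.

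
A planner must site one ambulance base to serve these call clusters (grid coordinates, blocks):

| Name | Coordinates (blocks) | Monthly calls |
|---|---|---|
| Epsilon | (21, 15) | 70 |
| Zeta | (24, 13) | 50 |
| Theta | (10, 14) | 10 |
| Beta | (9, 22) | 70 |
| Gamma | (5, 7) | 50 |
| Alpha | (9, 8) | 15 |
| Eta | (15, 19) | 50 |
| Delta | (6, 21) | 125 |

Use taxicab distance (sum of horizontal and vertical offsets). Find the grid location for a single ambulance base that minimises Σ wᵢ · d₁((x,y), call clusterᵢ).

(9, 19)

Manhattan distance separates: Σwᵢ(|x−xᵢ|+|y−yᵢ|) = Σwᵢ|x−xᵢ| + Σwᵢ|y−yᵢ|, so x and y are optimised independently as 1-D weighted medians.
Total weight W = 440; half = 220.
x-coordinate, sorted with cumulative weight:
  x=5 (Gamma, w=50) cum 50
  x=6 (Delta, w=125) cum 175
  x=9 (Beta, w=70) cum 245  ← median
  x=9 (Alpha, w=15) cum 260
  x=10 (Theta, w=10) cum 270
  x=15 (Eta, w=50) cum 320
  x=21 (Epsilon, w=70) cum 390
  x=24 (Zeta, w=50) cum 440
⇒ x* = 9
y-coordinate, sorted with cumulative weight:
  y=7 (Gamma, w=50) cum 50
  y=8 (Alpha, w=15) cum 65
  y=13 (Zeta, w=50) cum 115
  y=14 (Theta, w=10) cum 125
  y=15 (Epsilon, w=70) cum 195
  y=19 (Eta, w=50) cum 245  ← median
  y=21 (Delta, w=125) cum 370
  y=22 (Beta, w=70) cum 440
⇒ y* = 19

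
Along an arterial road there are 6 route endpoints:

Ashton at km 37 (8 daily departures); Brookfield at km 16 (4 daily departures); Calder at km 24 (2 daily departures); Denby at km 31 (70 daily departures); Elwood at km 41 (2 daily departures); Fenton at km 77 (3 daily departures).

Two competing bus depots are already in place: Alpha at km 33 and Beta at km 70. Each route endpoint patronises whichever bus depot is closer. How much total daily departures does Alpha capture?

86

The indifferent point is the midpoint (33+70)/2 = 51.5; route endpoints left of it (closer to Alpha at 33) go to Alpha, those right go to Beta.
  Brookfield at 16 (w=4) → Alpha
  Calder at 24 (w=2) → Alpha
  Denby at 31 (w=70) → Alpha
  Ashton at 37 (w=8) → Alpha
  Elwood at 41 (w=2) → Alpha
  Fenton at 77 (w=3) → Beta
Alpha captures 86; Beta captures 3.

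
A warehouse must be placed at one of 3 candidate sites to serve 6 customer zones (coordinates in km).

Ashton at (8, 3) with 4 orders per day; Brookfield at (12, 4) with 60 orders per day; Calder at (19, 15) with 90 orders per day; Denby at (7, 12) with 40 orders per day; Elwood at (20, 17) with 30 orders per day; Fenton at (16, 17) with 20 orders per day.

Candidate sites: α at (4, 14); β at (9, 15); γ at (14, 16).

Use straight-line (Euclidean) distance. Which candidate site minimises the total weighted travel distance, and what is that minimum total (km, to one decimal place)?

γ, total 1795.8 km

Total weighted distance at each candidate:
  α (4, 14): total = 3048.2
  β (9, 15): total = 2257.5
  γ (14, 16): total = 1795.8
Minimum is at γ with total 1795.8 km.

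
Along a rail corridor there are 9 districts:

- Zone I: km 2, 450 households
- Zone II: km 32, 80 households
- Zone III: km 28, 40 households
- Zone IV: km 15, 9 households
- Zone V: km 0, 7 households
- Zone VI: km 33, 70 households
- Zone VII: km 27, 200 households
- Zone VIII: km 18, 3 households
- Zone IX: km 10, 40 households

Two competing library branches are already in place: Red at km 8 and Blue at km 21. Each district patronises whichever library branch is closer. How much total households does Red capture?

The indifferent point is the midpoint (8+21)/2 = 14.5; districts left of it (closer to Red at 8) go to Red, those right go to Blue.
  Zone V at 0 (w=7) → Red
  Zone I at 2 (w=450) → Red
  Zone IX at 10 (w=40) → Red
  Zone IV at 15 (w=9) → Blue
  Zone VIII at 18 (w=3) → Blue
  Zone VII at 27 (w=200) → Blue
  Zone III at 28 (w=40) → Blue
  Zone II at 32 (w=80) → Blue
  Zone VI at 33 (w=70) → Blue
Red captures 497; Blue captures 402.

497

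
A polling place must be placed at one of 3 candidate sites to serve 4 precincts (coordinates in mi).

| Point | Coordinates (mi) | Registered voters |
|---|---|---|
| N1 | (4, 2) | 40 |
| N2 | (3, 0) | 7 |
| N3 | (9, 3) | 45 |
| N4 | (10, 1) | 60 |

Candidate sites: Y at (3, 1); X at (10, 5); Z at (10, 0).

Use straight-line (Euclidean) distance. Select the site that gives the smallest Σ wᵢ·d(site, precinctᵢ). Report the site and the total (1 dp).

Z, total 504.3 mi

Total weighted distance at each candidate:
  Y (3, 1): total = 768.2
  X (10, 5): total = 669.2
  Z (10, 0): total = 504.3
Minimum is at Z with total 504.3 mi.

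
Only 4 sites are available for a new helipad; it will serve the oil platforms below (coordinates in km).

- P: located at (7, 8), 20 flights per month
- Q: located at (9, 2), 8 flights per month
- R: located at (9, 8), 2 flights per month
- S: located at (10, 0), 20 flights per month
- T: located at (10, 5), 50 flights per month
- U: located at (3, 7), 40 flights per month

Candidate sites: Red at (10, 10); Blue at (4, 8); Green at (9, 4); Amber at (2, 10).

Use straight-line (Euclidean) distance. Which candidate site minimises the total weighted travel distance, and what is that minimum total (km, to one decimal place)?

Green, total 534.9 km

Total weighted distance at each candidate:
  Red (10, 10): total = 895.7
  Blue (4, 8): total = 724.5
  Green (9, 4): total = 534.9
  Amber (2, 10): total = 1061.6
Minimum is at Green with total 534.9 km.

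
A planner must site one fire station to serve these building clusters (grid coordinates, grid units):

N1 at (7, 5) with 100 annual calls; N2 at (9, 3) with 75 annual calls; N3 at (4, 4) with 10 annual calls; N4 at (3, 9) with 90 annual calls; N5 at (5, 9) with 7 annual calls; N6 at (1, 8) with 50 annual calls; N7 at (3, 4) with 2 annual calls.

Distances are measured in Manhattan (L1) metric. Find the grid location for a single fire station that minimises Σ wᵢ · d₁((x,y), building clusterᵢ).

(7, 5)

Manhattan distance separates: Σwᵢ(|x−xᵢ|+|y−yᵢ|) = Σwᵢ|x−xᵢ| + Σwᵢ|y−yᵢ|, so x and y are optimised independently as 1-D weighted medians.
Total weight W = 334; half = 167.
x-coordinate, sorted with cumulative weight:
  x=1 (N6, w=50) cum 50
  x=3 (N4, w=90) cum 140
  x=3 (N7, w=2) cum 142
  x=4 (N3, w=10) cum 152
  x=5 (N5, w=7) cum 159
  x=7 (N1, w=100) cum 259  ← median
  x=9 (N2, w=75) cum 334
⇒ x* = 7
y-coordinate, sorted with cumulative weight:
  y=3 (N2, w=75) cum 75
  y=4 (N3, w=10) cum 85
  y=4 (N7, w=2) cum 87
  y=5 (N1, w=100) cum 187  ← median
  y=8 (N6, w=50) cum 237
  y=9 (N4, w=90) cum 327
  y=9 (N5, w=7) cum 334
⇒ y* = 5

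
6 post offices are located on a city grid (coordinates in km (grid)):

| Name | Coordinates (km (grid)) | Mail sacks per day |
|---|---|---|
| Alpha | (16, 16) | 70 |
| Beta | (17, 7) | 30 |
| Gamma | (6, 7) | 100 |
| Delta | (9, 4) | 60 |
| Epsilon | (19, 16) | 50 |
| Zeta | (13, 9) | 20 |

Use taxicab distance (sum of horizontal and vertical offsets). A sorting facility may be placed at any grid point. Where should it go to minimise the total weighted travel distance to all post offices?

(13, 7)

Manhattan distance separates: Σwᵢ(|x−xᵢ|+|y−yᵢ|) = Σwᵢ|x−xᵢ| + Σwᵢ|y−yᵢ|, so x and y are optimised independently as 1-D weighted medians.
Total weight W = 330; half = 165.
x-coordinate, sorted with cumulative weight:
  x=6 (Gamma, w=100) cum 100
  x=9 (Delta, w=60) cum 160
  x=13 (Zeta, w=20) cum 180  ← median
  x=16 (Alpha, w=70) cum 250
  x=17 (Beta, w=30) cum 280
  x=19 (Epsilon, w=50) cum 330
⇒ x* = 13
y-coordinate, sorted with cumulative weight:
  y=4 (Delta, w=60) cum 60
  y=7 (Beta, w=30) cum 90
  y=7 (Gamma, w=100) cum 190  ← median
  y=9 (Zeta, w=20) cum 210
  y=16 (Alpha, w=70) cum 280
  y=16 (Epsilon, w=50) cum 330
⇒ y* = 7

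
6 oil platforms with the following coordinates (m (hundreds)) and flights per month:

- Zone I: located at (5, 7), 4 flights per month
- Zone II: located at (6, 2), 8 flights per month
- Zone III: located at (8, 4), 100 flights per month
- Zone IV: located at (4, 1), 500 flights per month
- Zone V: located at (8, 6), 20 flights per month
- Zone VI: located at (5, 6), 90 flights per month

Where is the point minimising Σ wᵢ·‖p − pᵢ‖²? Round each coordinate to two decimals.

The minimiser of Σwᵢ‖p−pᵢ‖² is the weighted centroid p* = (Σwᵢpᵢ)/(Σwᵢ).
Σwᵢ = 722.
Σwᵢxᵢ = 4·5 + 8·6 + 100·8 + 500·4 + 20·8 + 90·5 = 3478.
Σwᵢyᵢ = 4·7 + 8·2 + 100·4 + 500·1 + 20·6 + 90·6 = 1604.
x* = 3478/722 = 4.82, y* = 1604/722 = 2.22.

(4.82, 2.22)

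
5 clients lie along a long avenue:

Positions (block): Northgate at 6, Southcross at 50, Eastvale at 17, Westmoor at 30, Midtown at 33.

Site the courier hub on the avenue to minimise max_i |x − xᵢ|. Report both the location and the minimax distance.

location 28, max distance 22

The 1-center on a line is the midpoint of the two extreme points: leftmost at 6, rightmost at 50.
Optimal location = (6 + 50)/2 = 28; maximum distance = (50 − 6)/2 = 22.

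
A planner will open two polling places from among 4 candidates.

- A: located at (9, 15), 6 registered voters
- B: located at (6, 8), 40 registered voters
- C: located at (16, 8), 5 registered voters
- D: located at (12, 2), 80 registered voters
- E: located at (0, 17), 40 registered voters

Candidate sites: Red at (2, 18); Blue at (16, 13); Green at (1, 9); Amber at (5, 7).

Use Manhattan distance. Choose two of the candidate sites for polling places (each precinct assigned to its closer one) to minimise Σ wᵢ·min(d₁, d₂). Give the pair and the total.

{Red, Amber}, total 1280

Evaluate every pair (each demand assigned to the nearer of the two):
  {Red, Amber}: total = 1280
  {Green, Amber}: total = 1532
  {Blue, Amber}: total = 1719
  {Blue, Green}: total = 1879
  {Red, Green}: total = 1940
  {Red, Blue}: total = 1959
Best pair: {Red, Amber} with total 1280.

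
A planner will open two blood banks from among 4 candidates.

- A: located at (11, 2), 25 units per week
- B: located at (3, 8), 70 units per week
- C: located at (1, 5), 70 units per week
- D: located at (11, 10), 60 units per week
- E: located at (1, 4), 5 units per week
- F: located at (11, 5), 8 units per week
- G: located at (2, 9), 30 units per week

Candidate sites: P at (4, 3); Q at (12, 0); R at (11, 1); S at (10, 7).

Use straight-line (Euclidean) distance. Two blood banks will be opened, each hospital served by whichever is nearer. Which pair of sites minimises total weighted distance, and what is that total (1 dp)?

{P, S}, total 1150.0

Evaluate every pair (each demand assigned to the nearer of the two):
  {P, S}: total = 1150.0
  {P, R}: total = 1411.9
  {P, Q}: total = 1505.5
  {R, S}: total = 1667.8
  {Q, S}: total = 1698.7
  {Q, R}: total = 2508.5
Best pair: {P, S} with total 1150.0.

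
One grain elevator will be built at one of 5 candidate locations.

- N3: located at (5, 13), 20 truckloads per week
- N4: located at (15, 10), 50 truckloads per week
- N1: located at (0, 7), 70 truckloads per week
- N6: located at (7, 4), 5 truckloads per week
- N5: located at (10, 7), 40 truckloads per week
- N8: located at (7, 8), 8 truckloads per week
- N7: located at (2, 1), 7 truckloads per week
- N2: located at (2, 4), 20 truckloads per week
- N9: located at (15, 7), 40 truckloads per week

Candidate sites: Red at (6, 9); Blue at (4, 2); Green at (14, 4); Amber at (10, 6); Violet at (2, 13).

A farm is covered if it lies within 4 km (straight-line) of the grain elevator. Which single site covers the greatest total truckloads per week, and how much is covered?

Coverage radius r = 4 km; a point is covered iff (Δx)²+(Δy)² ≤ 4² = 16.
  Red (6, 9): covers {N8} → 8
  Blue (4, 2): covers {N6, N7, N2} → 32
  Green (14, 4): covers {N9} → 40
  Amber (10, 6): covers {N6, N5, N8} → 53
  Violet (2, 13): covers {N3} → 20
Maximum coverage at Amber: 53 truckloads per week.

Amber, covering 53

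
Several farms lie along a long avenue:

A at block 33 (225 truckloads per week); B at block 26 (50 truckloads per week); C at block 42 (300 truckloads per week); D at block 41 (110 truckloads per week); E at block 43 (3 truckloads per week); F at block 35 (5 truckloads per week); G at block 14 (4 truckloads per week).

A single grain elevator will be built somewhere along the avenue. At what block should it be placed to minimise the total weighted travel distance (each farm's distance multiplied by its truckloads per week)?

For a sum of weighted absolute distances on a line, the optimum is the weighted median (not the mean). Total weight W = 697; half-weight = 348.5.
Sort by position and accumulate weight:
  block 14 (G, w=4) → cum 4
  block 26 (B, w=50) → cum 54
  block 33 (A, w=225) → cum 279
  block 35 (F, w=5) → cum 284
  block 41 (D, w=110) → cum 394  ≥ 348.5 → median here
  block 42 (C, w=300) → cum 694
  block 43 (E, w=3) → cum 697
Optimal location: block 41.

x = 41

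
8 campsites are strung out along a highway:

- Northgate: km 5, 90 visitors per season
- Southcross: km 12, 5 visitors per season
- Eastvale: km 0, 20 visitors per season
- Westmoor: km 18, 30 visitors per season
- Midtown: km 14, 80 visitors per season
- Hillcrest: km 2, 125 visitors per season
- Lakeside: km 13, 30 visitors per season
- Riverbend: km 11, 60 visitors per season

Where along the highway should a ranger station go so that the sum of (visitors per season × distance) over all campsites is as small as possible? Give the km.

x = 5

For a sum of weighted absolute distances on a line, the optimum is the weighted median (not the mean). Total weight W = 440; half-weight = 220.
Sort by position and accumulate weight:
  km 0 (Eastvale, w=20) → cum 20
  km 2 (Hillcrest, w=125) → cum 145
  km 5 (Northgate, w=90) → cum 235  ≥ 220 → median here
  km 11 (Riverbend, w=60) → cum 295
  km 12 (Southcross, w=5) → cum 300
  km 13 (Lakeside, w=30) → cum 330
  km 14 (Midtown, w=80) → cum 410
  km 18 (Westmoor, w=30) → cum 440
Optimal location: km 5.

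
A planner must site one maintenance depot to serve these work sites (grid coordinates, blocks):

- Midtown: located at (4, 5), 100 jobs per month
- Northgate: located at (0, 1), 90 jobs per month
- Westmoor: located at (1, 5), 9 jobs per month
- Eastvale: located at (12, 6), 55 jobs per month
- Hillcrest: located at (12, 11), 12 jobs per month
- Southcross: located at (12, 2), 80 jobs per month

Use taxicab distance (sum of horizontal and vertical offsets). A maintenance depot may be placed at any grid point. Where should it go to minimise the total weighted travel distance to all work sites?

(4, 5)

Manhattan distance separates: Σwᵢ(|x−xᵢ|+|y−yᵢ|) = Σwᵢ|x−xᵢ| + Σwᵢ|y−yᵢ|, so x and y are optimised independently as 1-D weighted medians.
Total weight W = 346; half = 173.
x-coordinate, sorted with cumulative weight:
  x=0 (Northgate, w=90) cum 90
  x=1 (Westmoor, w=9) cum 99
  x=4 (Midtown, w=100) cum 199  ← median
  x=12 (Eastvale, w=55) cum 254
  x=12 (Hillcrest, w=12) cum 266
  x=12 (Southcross, w=80) cum 346
⇒ x* = 4
y-coordinate, sorted with cumulative weight:
  y=1 (Northgate, w=90) cum 90
  y=2 (Southcross, w=80) cum 170
  y=5 (Midtown, w=100) cum 270  ← median
  y=5 (Westmoor, w=9) cum 279
  y=6 (Eastvale, w=55) cum 334
  y=11 (Hillcrest, w=12) cum 346
⇒ y* = 5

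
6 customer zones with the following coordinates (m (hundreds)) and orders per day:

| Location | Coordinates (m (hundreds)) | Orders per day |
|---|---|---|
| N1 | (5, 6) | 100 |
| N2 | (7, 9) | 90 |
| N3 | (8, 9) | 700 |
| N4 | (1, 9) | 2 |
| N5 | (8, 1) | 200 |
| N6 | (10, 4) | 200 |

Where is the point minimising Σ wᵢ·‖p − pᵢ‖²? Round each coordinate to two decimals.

(8.00, 6.76)

The minimiser of Σwᵢ‖p−pᵢ‖² is the weighted centroid p* = (Σwᵢpᵢ)/(Σwᵢ).
Σwᵢ = 1292.
Σwᵢxᵢ = 100·5 + 90·7 + 700·8 + 2·1 + 200·8 + 200·10 = 10332.
Σwᵢyᵢ = 100·6 + 90·9 + 700·9 + 2·9 + 200·1 + 200·4 = 8728.
x* = 10332/1292 = 8.00, y* = 8728/1292 = 6.76.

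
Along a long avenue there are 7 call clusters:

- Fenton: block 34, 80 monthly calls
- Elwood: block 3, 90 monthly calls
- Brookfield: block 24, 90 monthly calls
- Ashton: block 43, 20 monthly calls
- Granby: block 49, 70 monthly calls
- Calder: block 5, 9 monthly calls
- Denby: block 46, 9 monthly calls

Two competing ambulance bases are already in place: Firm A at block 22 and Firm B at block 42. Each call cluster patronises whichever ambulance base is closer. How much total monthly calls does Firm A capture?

The indifferent point is the midpoint (22+42)/2 = 32; call clusters left of it (closer to Firm A at 22) go to Firm A, those right go to Firm B.
  Elwood at 3 (w=90) → Firm A
  Calder at 5 (w=9) → Firm A
  Brookfield at 24 (w=90) → Firm A
  Fenton at 34 (w=80) → Firm B
  Ashton at 43 (w=20) → Firm B
  Denby at 46 (w=9) → Firm B
  Granby at 49 (w=70) → Firm B
Firm A captures 189; Firm B captures 179.

189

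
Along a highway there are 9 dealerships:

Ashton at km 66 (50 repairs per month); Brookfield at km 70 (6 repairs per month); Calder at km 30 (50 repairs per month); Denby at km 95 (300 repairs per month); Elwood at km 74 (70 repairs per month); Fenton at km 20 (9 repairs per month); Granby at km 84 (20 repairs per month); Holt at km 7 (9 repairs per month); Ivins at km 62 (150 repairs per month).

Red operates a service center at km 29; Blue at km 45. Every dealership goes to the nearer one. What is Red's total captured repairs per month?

The indifferent point is the midpoint (29+45)/2 = 37; dealerships left of it (closer to Red at 29) go to Red, those right go to Blue.
  Holt at 7 (w=9) → Red
  Fenton at 20 (w=9) → Red
  Calder at 30 (w=50) → Red
  Ivins at 62 (w=150) → Blue
  Ashton at 66 (w=50) → Blue
  Brookfield at 70 (w=6) → Blue
  Elwood at 74 (w=70) → Blue
  Granby at 84 (w=20) → Blue
  Denby at 95 (w=300) → Blue
Red captures 68; Blue captures 596.

68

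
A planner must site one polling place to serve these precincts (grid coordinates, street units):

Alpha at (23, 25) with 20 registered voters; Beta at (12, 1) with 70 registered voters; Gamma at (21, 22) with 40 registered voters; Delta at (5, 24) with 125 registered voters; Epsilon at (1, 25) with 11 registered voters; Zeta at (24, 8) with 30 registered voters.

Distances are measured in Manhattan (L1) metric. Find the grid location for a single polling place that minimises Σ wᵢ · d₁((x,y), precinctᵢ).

Manhattan distance separates: Σwᵢ(|x−xᵢ|+|y−yᵢ|) = Σwᵢ|x−xᵢ| + Σwᵢ|y−yᵢ|, so x and y are optimised independently as 1-D weighted medians.
Total weight W = 296; half = 148.
x-coordinate, sorted with cumulative weight:
  x=1 (Epsilon, w=11) cum 11
  x=5 (Delta, w=125) cum 136
  x=12 (Beta, w=70) cum 206  ← median
  x=21 (Gamma, w=40) cum 246
  x=23 (Alpha, w=20) cum 266
  x=24 (Zeta, w=30) cum 296
⇒ x* = 12
y-coordinate, sorted with cumulative weight:
  y=1 (Beta, w=70) cum 70
  y=8 (Zeta, w=30) cum 100
  y=22 (Gamma, w=40) cum 140
  y=24 (Delta, w=125) cum 265  ← median
  y=25 (Alpha, w=20) cum 285
  y=25 (Epsilon, w=11) cum 296
⇒ y* = 24

(12, 24)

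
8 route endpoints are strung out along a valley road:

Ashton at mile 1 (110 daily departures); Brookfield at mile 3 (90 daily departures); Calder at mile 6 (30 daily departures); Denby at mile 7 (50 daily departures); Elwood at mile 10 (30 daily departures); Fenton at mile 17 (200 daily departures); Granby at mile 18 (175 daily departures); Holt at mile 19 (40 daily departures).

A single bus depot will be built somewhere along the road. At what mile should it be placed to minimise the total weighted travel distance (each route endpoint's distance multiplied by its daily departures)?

For a sum of weighted absolute distances on a line, the optimum is the weighted median (not the mean). Total weight W = 725; half-weight = 362.5.
Sort by position and accumulate weight:
  mile 1 (Ashton, w=110) → cum 110
  mile 3 (Brookfield, w=90) → cum 200
  mile 6 (Calder, w=30) → cum 230
  mile 7 (Denby, w=50) → cum 280
  mile 10 (Elwood, w=30) → cum 310
  mile 17 (Fenton, w=200) → cum 510  ≥ 362.5 → median here
  mile 18 (Granby, w=175) → cum 685
  mile 19 (Holt, w=40) → cum 725
Optimal location: mile 17.

x = 17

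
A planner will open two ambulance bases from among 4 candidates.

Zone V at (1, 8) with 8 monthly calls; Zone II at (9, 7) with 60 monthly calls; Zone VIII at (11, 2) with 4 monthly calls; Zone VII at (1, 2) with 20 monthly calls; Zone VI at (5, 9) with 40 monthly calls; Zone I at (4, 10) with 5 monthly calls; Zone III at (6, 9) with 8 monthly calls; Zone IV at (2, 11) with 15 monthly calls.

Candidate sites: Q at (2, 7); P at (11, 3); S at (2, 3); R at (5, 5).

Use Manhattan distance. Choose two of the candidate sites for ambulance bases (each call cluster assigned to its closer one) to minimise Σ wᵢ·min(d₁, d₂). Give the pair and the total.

{Q, R}, total 817

Evaluate every pair (each demand assigned to the nearer of the two):
  {Q, R}: total = 817
  {Q, P}: total = 833
  {S, R}: total = 834
  {Q, S}: total = 849
  {P, R}: total = 925
  {P, S}: total = 1057
Best pair: {Q, R} with total 817.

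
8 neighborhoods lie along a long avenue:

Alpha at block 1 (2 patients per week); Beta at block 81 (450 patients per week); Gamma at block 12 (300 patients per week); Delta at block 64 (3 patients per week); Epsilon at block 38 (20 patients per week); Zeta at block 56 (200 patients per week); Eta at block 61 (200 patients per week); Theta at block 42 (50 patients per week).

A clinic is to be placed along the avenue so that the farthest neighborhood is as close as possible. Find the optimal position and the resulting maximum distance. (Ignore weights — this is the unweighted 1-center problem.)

The 1-center on a line is the midpoint of the two extreme points: leftmost at 1, rightmost at 81.
Optimal location = (1 + 81)/2 = 41; maximum distance = (81 − 1)/2 = 40.

location 41, max distance 40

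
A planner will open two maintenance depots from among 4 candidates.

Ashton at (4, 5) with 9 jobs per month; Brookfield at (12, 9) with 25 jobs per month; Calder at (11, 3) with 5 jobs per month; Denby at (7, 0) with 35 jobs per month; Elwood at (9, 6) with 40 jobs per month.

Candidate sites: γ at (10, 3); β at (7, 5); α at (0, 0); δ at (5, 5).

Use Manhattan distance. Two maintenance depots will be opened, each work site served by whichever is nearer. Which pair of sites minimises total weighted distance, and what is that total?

Evaluate every pair (each demand assigned to the nearer of the two):
  {γ, β}: total = 527
  {β, δ}: total = 559
  {β, α}: total = 577
  {γ, δ}: total = 584
  {γ, α}: total = 647
  {α, δ}: total = 769
Best pair: {γ, β} with total 527.

{γ, β}, total 527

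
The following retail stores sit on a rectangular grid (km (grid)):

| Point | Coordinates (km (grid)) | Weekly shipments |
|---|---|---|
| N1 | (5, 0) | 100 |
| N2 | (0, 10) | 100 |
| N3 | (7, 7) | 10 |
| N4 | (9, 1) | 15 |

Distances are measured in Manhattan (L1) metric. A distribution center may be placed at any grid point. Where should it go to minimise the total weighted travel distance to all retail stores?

(5, 1)

Manhattan distance separates: Σwᵢ(|x−xᵢ|+|y−yᵢ|) = Σwᵢ|x−xᵢ| + Σwᵢ|y−yᵢ|, so x and y are optimised independently as 1-D weighted medians.
Total weight W = 225; half = 112.5.
x-coordinate, sorted with cumulative weight:
  x=0 (N2, w=100) cum 100
  x=5 (N1, w=100) cum 200  ← median
  x=7 (N3, w=10) cum 210
  x=9 (N4, w=15) cum 225
⇒ x* = 5
y-coordinate, sorted with cumulative weight:
  y=0 (N1, w=100) cum 100
  y=1 (N4, w=15) cum 115  ← median
  y=7 (N3, w=10) cum 125
  y=10 (N2, w=100) cum 225
⇒ y* = 1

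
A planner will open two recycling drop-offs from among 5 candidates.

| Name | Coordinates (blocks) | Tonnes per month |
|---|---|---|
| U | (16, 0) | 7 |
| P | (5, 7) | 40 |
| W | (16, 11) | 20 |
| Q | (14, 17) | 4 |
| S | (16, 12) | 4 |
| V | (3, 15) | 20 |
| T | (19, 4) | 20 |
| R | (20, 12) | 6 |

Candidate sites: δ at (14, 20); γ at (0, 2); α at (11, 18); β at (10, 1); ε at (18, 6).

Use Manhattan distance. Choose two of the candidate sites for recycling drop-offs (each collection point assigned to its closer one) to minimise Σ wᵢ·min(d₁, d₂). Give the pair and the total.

{γ, ε}, total 1116

Evaluate every pair (each demand assigned to the nearer of the two):
  {γ, ε}: total = 1116
  {α, ε}: total = 1132
  {δ, ε}: total = 1228
  {β, ε}: total = 1249
  {α, β}: total = 1339
  {δ, β}: total = 1405
  {γ, α}: total = 1556
  {γ, β}: total = 1603
  {δ, γ}: total = 1622
  {δ, α}: total = 1830
Best pair: {γ, ε} with total 1116.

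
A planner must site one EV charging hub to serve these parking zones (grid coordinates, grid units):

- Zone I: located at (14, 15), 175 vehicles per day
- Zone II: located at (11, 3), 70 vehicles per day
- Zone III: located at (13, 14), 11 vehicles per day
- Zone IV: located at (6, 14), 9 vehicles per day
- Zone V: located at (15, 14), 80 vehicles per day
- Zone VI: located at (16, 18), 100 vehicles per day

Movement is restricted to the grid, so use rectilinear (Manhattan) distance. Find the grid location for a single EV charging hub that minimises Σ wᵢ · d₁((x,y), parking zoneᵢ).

(14, 15)

Manhattan distance separates: Σwᵢ(|x−xᵢ|+|y−yᵢ|) = Σwᵢ|x−xᵢ| + Σwᵢ|y−yᵢ|, so x and y are optimised independently as 1-D weighted medians.
Total weight W = 445; half = 222.5.
x-coordinate, sorted with cumulative weight:
  x=6 (Zone IV, w=9) cum 9
  x=11 (Zone II, w=70) cum 79
  x=13 (Zone III, w=11) cum 90
  x=14 (Zone I, w=175) cum 265  ← median
  x=15 (Zone V, w=80) cum 345
  x=16 (Zone VI, w=100) cum 445
⇒ x* = 14
y-coordinate, sorted with cumulative weight:
  y=3 (Zone II, w=70) cum 70
  y=14 (Zone III, w=11) cum 81
  y=14 (Zone IV, w=9) cum 90
  y=14 (Zone V, w=80) cum 170
  y=15 (Zone I, w=175) cum 345  ← median
  y=18 (Zone VI, w=100) cum 445
⇒ y* = 15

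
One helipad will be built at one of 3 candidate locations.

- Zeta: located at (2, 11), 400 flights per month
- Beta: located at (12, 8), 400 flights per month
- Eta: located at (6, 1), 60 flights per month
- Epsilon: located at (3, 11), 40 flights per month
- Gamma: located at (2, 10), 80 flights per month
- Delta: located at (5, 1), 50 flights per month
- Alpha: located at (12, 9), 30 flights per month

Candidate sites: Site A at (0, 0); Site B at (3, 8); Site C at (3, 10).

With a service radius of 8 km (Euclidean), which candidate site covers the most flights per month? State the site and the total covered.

Coverage radius r = 8 km; a point is covered iff (Δx)²+(Δy)² ≤ 8² = 64.
  Site A (0, 0): covers {Eta, Delta} → 110
  Site B (3, 8): covers {Zeta, Eta, Epsilon, Gamma, Delta} → 630
  Site C (3, 10): covers {Zeta, Epsilon, Gamma} → 520
Maximum coverage at Site B: 630 flights per month.

Site B, covering 630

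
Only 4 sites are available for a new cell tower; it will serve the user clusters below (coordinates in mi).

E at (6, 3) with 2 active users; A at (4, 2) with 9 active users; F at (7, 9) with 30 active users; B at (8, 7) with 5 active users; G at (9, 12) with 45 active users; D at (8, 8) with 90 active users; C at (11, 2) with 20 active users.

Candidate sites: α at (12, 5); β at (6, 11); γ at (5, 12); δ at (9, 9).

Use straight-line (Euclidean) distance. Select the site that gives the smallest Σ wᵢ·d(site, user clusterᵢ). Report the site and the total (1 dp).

δ, total 569.9 mi

Total weighted distance at each candidate:
  α (12, 5): total = 1160.0
  β (6, 11): total = 861.1
  γ (5, 12): total = 1109.1
  δ (9, 9): total = 569.9
Minimum is at δ with total 569.9 mi.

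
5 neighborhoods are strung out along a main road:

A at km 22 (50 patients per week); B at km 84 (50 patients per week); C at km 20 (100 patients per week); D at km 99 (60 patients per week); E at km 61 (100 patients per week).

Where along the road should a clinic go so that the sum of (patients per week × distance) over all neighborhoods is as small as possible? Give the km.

x = 61

For a sum of weighted absolute distances on a line, the optimum is the weighted median (not the mean). Total weight W = 360; half-weight = 180.
Sort by position and accumulate weight:
  km 20 (C, w=100) → cum 100
  km 22 (A, w=50) → cum 150
  km 61 (E, w=100) → cum 250  ≥ 180 → median here
  km 84 (B, w=50) → cum 300
  km 99 (D, w=60) → cum 360
Optimal location: km 61.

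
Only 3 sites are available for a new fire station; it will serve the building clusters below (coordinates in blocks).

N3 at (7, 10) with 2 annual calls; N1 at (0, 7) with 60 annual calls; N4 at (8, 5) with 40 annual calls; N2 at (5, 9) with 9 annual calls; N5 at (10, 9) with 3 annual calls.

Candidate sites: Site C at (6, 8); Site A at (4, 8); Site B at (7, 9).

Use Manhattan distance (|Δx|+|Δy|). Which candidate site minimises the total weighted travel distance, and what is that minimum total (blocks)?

Site A, total 629 blocks

Total weighted distance at each candidate:
  Site C (6, 8): total = 659
  Site A (4, 8): total = 629
  Site B (7, 9): total = 769
Minimum is at Site A with total 629 blocks.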